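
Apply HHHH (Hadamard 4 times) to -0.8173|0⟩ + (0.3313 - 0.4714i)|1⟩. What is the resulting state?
-0.8173|0⟩ + (0.3313 - 0.4714i)|1⟩

H² = I, so an even number of Hadamards cancels: H^4 = I and the state is unchanged.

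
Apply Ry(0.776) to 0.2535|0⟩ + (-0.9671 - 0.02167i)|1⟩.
(0.6005 + 0.008199i)|0⟩ + (-0.7993 - 0.02006i)|1⟩

Ry(0.776) = [[cos(θ/2), −sin(θ/2)], [sin(θ/2), cos(θ/2)]]; θ = 0.776, cos(θ/2) ≈ 0.925668, sin(θ/2) ≈ 0.378338.
With a = amp(|0⟩) = 0.2535 and b = amp(|1⟩) = (-0.9671 - 0.02167i):
new amp(|0⟩) = (0.925668)·a + (-0.378338)·b = (0.6005 + 0.008199i)
new amp(|1⟩) = (0.378338)·a + (0.925668)·b = (-0.7993 - 0.02006i)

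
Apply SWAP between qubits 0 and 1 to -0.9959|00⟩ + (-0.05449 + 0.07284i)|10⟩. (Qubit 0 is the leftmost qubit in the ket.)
-0.9959|00⟩ + (-0.05449 + 0.07284i)|01⟩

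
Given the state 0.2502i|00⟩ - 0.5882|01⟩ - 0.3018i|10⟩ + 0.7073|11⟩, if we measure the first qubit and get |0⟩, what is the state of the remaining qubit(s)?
0.3914i|0⟩ - 0.9202|1⟩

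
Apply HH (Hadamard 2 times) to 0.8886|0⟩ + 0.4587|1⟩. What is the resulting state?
0.8886|0⟩ + 0.4587|1⟩

H² = I, so an even number of Hadamards cancels: H^2 = I and the state is unchanged.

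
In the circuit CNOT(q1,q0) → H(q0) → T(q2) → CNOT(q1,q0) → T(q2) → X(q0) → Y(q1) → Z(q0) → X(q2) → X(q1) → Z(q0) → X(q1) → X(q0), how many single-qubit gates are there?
11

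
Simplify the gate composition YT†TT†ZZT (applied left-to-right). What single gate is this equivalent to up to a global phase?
Y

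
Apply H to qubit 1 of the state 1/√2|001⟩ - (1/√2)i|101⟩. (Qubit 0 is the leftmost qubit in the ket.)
1/2|001⟩ + 1/2|011⟩ - (1/2)i|101⟩ - (1/2)i|111⟩

H on qubit 1 mixes each pair of kets that differ only in qubit 1: amplitudes (a, b) of (|…0…⟩, |…1…⟩) become ((a + b)/√2, (a − b)/√2). Kets absent from the input have amplitude 0.
(|001⟩, |011⟩): (a, b) = (1/√2, 0) → (1/2, 1/2)
(|101⟩, |111⟩): (a, b) = (-(1/√2)i, 0) → (-(1/2)i, -(1/2)i)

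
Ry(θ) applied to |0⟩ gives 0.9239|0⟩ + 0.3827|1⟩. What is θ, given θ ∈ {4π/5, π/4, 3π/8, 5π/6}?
π/4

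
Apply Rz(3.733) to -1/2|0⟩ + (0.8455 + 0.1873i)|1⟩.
(0.1457 + 0.4783i)|0⟩ + (-0.4256 + 0.7542i)|1⟩

Rz(3.733) = [[e^(−iθ/2), 0], [0, e^(iθ/2)]] with e^(±iθ/2) = cos(θ/2) ± i·sin(θ/2); θ = 3.733, cos(θ/2) ≈ -0.291413, sin(θ/2) ≈ 0.956597.
With a = amp(|0⟩) = -1/2 and b = amp(|1⟩) = (0.8455 + 0.1873i):
new amp(|0⟩) = (-0.291413 - 0.956597i)·a = (0.1457 + 0.4783i)
new amp(|1⟩) = (-0.291413 + 0.956597i)·b = (-0.4256 + 0.7542i)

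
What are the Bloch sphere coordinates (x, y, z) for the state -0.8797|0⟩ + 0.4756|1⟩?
(-0.8368, 0, 0.5477)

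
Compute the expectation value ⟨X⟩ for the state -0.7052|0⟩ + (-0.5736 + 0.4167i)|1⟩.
0.809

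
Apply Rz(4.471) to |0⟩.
(-0.6168 - 0.7871i)|0⟩

Rz(4.471) = [[e^(−iθ/2), 0], [0, e^(iθ/2)]] with e^(±iθ/2) = cos(θ/2) ± i·sin(θ/2); θ = 4.471, cos(θ/2) ≈ -0.616826, sin(θ/2) ≈ 0.7871.
With a = amp(|0⟩) = 1 and b = amp(|1⟩) = 0:
new amp(|0⟩) = (-0.616826 - 0.7871i)·a = (-0.6168 - 0.7871i)
new amp(|1⟩) = (-0.616826 + 0.7871i)·b = 0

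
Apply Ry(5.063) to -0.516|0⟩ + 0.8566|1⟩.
-0.06787|0⟩ - 0.9977|1⟩

Ry(5.063) = [[cos(θ/2), −sin(θ/2)], [sin(θ/2), cos(θ/2)]]; θ = 5.063, cos(θ/2) ≈ -0.819595, sin(θ/2) ≈ 0.572943.
With a = amp(|0⟩) = -0.516 and b = amp(|1⟩) = 0.8566:
new amp(|0⟩) = (-0.819595)·a + (-0.572943)·b = -0.06787
new amp(|1⟩) = (0.572943)·a + (-0.819595)·b = -0.9977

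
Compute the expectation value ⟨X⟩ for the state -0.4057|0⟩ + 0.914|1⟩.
-0.7416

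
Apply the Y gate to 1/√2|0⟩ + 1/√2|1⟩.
-(1/√2)i|0⟩ + (1/√2)i|1⟩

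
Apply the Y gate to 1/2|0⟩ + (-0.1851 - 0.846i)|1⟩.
(-0.846 + 0.1851i)|0⟩ + (1/2)i|1⟩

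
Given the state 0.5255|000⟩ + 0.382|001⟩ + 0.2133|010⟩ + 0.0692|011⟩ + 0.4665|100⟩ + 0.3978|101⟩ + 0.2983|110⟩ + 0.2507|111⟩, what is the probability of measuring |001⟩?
0.1459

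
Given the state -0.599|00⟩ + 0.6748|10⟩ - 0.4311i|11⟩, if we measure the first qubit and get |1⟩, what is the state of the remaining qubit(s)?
0.8427|0⟩ - 0.5384i|1⟩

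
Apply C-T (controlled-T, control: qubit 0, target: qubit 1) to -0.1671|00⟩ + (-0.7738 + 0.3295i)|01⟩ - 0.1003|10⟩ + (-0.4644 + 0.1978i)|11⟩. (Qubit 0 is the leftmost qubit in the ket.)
-0.1671|00⟩ + (-0.7738 + 0.3295i)|01⟩ - 0.1003|10⟩ + (-0.4682 - 0.1885i)|11⟩

C-T leaves the control-|0⟩ kets |00⟩, |01⟩ unchanged and applies T to qubit 1 on the control-|1⟩ pair (|10⟩, |11⟩).
T = [[1, 0], [0, (1/√2 + (1/√2)i)]].
With a = amp(|10⟩) = -0.1003 and b = amp(|11⟩) = (-0.4644 + 0.1978i):
new amp(|10⟩) = (1)·a = -0.1003
new amp(|11⟩) = (1/√2 + (1/√2)i)·b = (-0.4682 - 0.1885i)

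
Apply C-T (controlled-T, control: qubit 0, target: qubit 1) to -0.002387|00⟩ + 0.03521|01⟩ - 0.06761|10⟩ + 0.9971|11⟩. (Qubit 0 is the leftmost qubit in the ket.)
-0.002387|00⟩ + 0.03521|01⟩ - 0.06761|10⟩ + (0.7051 + 0.7051i)|11⟩

C-T leaves the control-|0⟩ kets |00⟩, |01⟩ unchanged and applies T to qubit 1 on the control-|1⟩ pair (|10⟩, |11⟩).
T = [[1, 0], [0, (1/√2 + (1/√2)i)]].
With a = amp(|10⟩) = -0.06761 and b = amp(|11⟩) = 0.9971:
new amp(|10⟩) = (1)·a = -0.06761
new amp(|11⟩) = (1/√2 + (1/√2)i)·b = (0.7051 + 0.7051i)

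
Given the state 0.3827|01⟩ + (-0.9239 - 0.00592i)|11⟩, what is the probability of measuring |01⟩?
0.1465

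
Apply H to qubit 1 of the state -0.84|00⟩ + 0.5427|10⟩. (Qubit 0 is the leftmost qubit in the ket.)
-0.594|00⟩ - 0.594|01⟩ + 0.3837|10⟩ + 0.3837|11⟩

H on qubit 1 mixes each pair of kets that differ only in qubit 1: amplitudes (a, b) of (|…0…⟩, |…1…⟩) become ((a + b)/√2, (a − b)/√2). Kets absent from the input have amplitude 0.
(|00⟩, |01⟩): (a, b) = (-0.84, 0) → (-0.594, -0.594)
(|10⟩, |11⟩): (a, b) = (0.5427, 0) → (0.3837, 0.3837)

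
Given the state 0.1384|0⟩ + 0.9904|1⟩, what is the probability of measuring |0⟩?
0.01915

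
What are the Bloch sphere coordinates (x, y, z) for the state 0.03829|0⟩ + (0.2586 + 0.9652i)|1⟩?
(0.0198, 0.07392, -0.997)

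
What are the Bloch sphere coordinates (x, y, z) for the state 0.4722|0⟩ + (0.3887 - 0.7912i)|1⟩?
(0.3671, -0.7472, -0.5541)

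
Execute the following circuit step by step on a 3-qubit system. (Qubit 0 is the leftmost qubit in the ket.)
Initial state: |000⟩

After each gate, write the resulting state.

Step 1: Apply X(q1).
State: |010⟩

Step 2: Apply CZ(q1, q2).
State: |010⟩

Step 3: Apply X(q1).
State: |000⟩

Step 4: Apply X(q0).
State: |100⟩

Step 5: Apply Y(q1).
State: i|110⟩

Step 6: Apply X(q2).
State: i|111⟩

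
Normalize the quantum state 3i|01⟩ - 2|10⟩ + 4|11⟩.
0.5571i|01⟩ - 0.3714|10⟩ + 0.7428|11⟩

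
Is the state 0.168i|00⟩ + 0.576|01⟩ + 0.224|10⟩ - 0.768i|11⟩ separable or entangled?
Separable

Writing the state as a|00⟩ + b|01⟩ + c|10⟩ + d|11⟩, it is a product state iff ad − bc = 0.
Here (a, b, c, d) = (0.168i, 0.576, 0.224, -0.768i): ad − bc = (0.168i)(-0.768i) − (0.576)(0.224) = 0, so the state is separable.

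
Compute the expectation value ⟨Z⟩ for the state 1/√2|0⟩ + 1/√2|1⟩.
0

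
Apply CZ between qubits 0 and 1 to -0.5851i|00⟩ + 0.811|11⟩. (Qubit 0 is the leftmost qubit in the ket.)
-0.5851i|00⟩ - 0.811|11⟩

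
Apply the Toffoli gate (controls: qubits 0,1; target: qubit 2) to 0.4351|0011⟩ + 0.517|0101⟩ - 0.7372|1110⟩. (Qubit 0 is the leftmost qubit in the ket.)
0.4351|0011⟩ + 0.517|0101⟩ - 0.7372|1100⟩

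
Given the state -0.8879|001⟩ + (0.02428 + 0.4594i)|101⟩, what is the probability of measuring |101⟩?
0.2116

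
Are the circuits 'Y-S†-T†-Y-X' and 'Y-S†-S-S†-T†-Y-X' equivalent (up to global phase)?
Yes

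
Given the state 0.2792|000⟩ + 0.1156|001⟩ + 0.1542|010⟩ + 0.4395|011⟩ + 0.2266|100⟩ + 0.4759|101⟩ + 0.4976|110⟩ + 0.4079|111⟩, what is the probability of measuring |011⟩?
0.1932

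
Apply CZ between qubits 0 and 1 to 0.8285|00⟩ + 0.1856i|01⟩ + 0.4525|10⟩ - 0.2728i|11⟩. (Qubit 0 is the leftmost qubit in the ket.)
0.8285|00⟩ + 0.1856i|01⟩ + 0.4525|10⟩ + 0.2728i|11⟩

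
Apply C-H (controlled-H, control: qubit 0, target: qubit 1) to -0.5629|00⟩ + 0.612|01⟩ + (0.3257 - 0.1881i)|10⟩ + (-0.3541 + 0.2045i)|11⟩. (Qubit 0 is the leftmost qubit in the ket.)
-0.5629|00⟩ + 0.612|01⟩ + (-0.02008 + 0.0116i)|10⟩ + (0.4807 - 0.2776i)|11⟩

C-H leaves the control-|0⟩ kets |00⟩, |01⟩ unchanged and applies H to qubit 1 on the control-|1⟩ pair (|10⟩, |11⟩).
H = [[1/√2, 1/√2], [1/√2, -1/√2]].
With a = amp(|10⟩) = (0.3257 - 0.1881i) and b = amp(|11⟩) = (-0.3541 + 0.2045i):
new amp(|10⟩) = (1/√2)·a + (1/√2)·b = (-0.02008 + 0.0116i)
new amp(|11⟩) = (1/√2)·a + (-1/√2)·b = (0.4807 - 0.2776i)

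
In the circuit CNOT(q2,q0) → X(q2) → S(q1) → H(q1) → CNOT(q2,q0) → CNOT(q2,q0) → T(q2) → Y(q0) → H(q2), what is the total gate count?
9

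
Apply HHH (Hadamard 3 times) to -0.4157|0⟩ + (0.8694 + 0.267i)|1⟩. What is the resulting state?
(0.3208 + 0.1888i)|0⟩ + (-0.9087 - 0.1888i)|1⟩

H² = I, so H^3 = H: a single Hadamard. With (a, b) = (-0.4157, (0.8694 + 0.267i)), H gives ((a + b)/√2, (a − b)/√2) = ((0.3208 + 0.1888i), (-0.9087 - 0.1888i)).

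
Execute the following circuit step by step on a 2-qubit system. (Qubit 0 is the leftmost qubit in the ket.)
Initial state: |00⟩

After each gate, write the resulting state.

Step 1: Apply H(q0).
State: 1/√2|00⟩ + 1/√2|10⟩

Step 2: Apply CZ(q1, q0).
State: 1/√2|00⟩ + 1/√2|10⟩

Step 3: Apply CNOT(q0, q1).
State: 1/√2|00⟩ + 1/√2|11⟩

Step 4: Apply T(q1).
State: 1/√2|00⟩ + (1/2 + (1/2)i)|11⟩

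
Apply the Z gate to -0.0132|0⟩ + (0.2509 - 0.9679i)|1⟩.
-0.0132|0⟩ + (-0.2509 + 0.9679i)|1⟩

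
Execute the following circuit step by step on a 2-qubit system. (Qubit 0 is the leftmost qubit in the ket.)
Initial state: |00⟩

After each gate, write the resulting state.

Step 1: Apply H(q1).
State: 1/√2|00⟩ + 1/√2|01⟩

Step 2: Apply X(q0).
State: 1/√2|10⟩ + 1/√2|11⟩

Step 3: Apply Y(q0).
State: -(1/√2)i|00⟩ - (1/√2)i|01⟩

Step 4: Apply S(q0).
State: -(1/√2)i|00⟩ - (1/√2)i|01⟩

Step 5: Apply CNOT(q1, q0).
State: -(1/√2)i|00⟩ - (1/√2)i|11⟩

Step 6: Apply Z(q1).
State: -(1/√2)i|00⟩ + (1/√2)i|11⟩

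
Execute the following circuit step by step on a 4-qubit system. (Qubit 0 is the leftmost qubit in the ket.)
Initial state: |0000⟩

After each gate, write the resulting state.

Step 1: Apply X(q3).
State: |0001⟩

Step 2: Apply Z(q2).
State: |0001⟩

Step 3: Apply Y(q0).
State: i|1001⟩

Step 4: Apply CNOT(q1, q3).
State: i|1001⟩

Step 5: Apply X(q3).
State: i|1000⟩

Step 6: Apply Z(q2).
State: i|1000⟩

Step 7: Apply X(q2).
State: i|1010⟩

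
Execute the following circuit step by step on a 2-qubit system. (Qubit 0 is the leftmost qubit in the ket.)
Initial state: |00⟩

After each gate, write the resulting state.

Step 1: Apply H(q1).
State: 1/√2|00⟩ + 1/√2|01⟩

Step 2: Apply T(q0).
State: 1/√2|00⟩ + 1/√2|01⟩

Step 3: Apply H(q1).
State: |00⟩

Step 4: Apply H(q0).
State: 1/√2|00⟩ + 1/√2|10⟩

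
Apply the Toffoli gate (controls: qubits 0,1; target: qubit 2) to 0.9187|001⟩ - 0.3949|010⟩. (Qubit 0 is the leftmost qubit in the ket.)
0.9187|001⟩ - 0.3949|010⟩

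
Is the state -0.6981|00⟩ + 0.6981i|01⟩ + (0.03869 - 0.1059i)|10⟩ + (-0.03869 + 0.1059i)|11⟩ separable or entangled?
Entangled

Writing the state as a|00⟩ + b|01⟩ + c|10⟩ + d|11⟩, it is a product state iff ad − bc = 0.
Here (a, b, c, d) = (-0.6981, 0.6981i, (0.03869 - 0.1059i), (-0.03869 + 0.1059i)): ad − bc = (-0.6981)(-0.03869 + 0.1059i) − (0.6981i)(0.03869 - 0.1059i) = (-0.04692 - 0.1009i) ≠ 0, so the state is entangled.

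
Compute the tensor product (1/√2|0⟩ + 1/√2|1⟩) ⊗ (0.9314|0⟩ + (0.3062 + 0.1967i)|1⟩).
0.6586|00⟩ + (0.2165 + 0.1391i)|01⟩ + 0.6586|10⟩ + (0.2165 + 0.1391i)|11⟩

amp(|b₁b₂…⟩) = product of the factor amplitudes for bits b₁, b₂, …; only kets whose every factor amplitude is nonzero survive.
|00⟩: (1/√2)(0.9314) = 0.6586
|01⟩: (1/√2)(0.3062 + 0.1967i) = (0.2165 + 0.1391i)
|10⟩: (1/√2)(0.9314) = 0.6586
|11⟩: (1/√2)(0.3062 + 0.1967i) = (0.2165 + 0.1391i)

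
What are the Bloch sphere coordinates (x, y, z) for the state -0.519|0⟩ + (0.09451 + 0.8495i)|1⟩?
(-0.0981, -0.8818, -0.4612)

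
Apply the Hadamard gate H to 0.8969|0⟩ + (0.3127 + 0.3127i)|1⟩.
(0.8553 + 0.2211i)|0⟩ + (0.4131 - 0.2211i)|1⟩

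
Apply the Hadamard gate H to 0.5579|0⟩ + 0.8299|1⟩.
0.9813|0⟩ - 0.1923|1⟩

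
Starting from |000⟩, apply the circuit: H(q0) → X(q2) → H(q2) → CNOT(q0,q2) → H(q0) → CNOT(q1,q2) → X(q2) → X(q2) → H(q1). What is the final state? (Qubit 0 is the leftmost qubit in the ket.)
1/2|100⟩ - 1/2|101⟩ + 1/2|110⟩ - 1/2|111⟩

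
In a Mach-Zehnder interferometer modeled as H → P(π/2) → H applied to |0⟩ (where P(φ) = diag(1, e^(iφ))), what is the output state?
(1/2 + (1/2)i)|0⟩ + (1/2 - (1/2)i)|1⟩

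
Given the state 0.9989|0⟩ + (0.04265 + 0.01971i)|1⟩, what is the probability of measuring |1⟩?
0.002208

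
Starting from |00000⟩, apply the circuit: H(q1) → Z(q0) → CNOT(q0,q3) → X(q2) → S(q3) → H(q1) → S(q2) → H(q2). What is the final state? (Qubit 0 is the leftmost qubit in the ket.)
(1/√2)i|00000⟩ - (1/√2)i|00100⟩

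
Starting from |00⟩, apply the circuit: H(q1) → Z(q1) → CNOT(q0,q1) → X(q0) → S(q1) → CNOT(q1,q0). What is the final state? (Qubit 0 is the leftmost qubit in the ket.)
-(1/√2)i|01⟩ + 1/√2|10⟩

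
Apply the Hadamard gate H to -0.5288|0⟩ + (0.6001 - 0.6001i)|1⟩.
(0.05042 - 0.4243i)|0⟩ + (-0.7983 + 0.4243i)|1⟩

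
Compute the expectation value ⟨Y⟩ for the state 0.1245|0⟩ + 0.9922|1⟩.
0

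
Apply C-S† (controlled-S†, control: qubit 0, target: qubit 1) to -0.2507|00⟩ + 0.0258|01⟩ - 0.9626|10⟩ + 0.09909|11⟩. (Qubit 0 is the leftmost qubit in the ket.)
-0.2507|00⟩ + 0.0258|01⟩ - 0.9626|10⟩ - 0.09909i|11⟩

C-S† leaves the control-|0⟩ kets |00⟩, |01⟩ unchanged and applies S† to qubit 1 on the control-|1⟩ pair (|10⟩, |11⟩).
S† = [[1, 0], [0, -i]].
With a = amp(|10⟩) = -0.9626 and b = amp(|11⟩) = 0.09909:
new amp(|10⟩) = (1)·a = -0.9626
new amp(|11⟩) = (-i)·b = -0.09909i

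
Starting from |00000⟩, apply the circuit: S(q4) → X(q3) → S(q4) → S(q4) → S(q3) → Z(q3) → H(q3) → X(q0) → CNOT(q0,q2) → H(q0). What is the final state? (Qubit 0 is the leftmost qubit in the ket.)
-(1/2)i|00100⟩ + (1/2)i|00110⟩ + (1/2)i|10100⟩ - (1/2)i|10110⟩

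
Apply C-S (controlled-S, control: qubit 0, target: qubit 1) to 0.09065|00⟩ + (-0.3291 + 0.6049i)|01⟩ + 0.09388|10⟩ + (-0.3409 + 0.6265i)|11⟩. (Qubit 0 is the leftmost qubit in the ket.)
0.09065|00⟩ + (-0.3291 + 0.6049i)|01⟩ + 0.09388|10⟩ + (-0.6265 - 0.3409i)|11⟩

C-S leaves the control-|0⟩ kets |00⟩, |01⟩ unchanged and applies S to qubit 1 on the control-|1⟩ pair (|10⟩, |11⟩).
S = [[1, 0], [0, i]].
With a = amp(|10⟩) = 0.09388 and b = amp(|11⟩) = (-0.3409 + 0.6265i):
new amp(|10⟩) = (1)·a = 0.09388
new amp(|11⟩) = (i)·b = (-0.6265 - 0.3409i)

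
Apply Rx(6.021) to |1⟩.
-0.1307i|0⟩ - 0.9914|1⟩

Rx(6.021) = [[cos(θ/2), −i·sin(θ/2)], [−i·sin(θ/2), cos(θ/2)]]; θ = 6.021, cos(θ/2) ≈ -0.99142, sin(θ/2) ≈ 0.130717.
With a = amp(|0⟩) = 0 and b = amp(|1⟩) = 1:
new amp(|0⟩) = (-0.99142)·a + (-0.130717i)·b = -0.1307i
new amp(|1⟩) = (-0.130717i)·a + (-0.99142)·b = -0.9914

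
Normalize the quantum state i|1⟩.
i|1⟩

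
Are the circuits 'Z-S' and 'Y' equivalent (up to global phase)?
No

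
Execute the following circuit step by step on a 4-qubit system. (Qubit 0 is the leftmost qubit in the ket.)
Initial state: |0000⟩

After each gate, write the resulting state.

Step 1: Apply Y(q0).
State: i|1000⟩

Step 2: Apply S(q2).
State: i|1000⟩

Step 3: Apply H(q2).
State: (1/√2)i|1000⟩ + (1/√2)i|1010⟩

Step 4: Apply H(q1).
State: (1/2)i|1000⟩ + (1/2)i|1010⟩ + (1/2)i|1100⟩ + (1/2)i|1110⟩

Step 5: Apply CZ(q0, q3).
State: (1/2)i|1000⟩ + (1/2)i|1010⟩ + (1/2)i|1100⟩ + (1/2)i|1110⟩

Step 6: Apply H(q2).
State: (1/√2)i|1000⟩ + (1/√2)i|1100⟩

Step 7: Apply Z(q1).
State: (1/√2)i|1000⟩ - (1/√2)i|1100⟩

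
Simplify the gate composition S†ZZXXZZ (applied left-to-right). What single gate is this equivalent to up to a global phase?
S†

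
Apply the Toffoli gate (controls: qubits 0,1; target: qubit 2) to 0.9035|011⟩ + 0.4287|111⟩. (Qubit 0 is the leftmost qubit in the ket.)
0.9035|011⟩ + 0.4287|110⟩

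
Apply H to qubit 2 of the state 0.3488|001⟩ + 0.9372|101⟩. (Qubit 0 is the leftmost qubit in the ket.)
0.2466|000⟩ - 0.2466|001⟩ + 0.6627|100⟩ - 0.6627|101⟩

H on qubit 2 mixes each pair of kets that differ only in qubit 2: amplitudes (a, b) of (|…0…⟩, |…1…⟩) become ((a + b)/√2, (a − b)/√2). Kets absent from the input have amplitude 0.
(|000⟩, |001⟩): (a, b) = (0, 0.3488) → (0.2466, -0.2466)
(|100⟩, |101⟩): (a, b) = (0, 0.9372) → (0.6627, -0.6627)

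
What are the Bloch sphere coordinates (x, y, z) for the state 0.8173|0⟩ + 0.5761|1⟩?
(0.9417, 0, 0.3361)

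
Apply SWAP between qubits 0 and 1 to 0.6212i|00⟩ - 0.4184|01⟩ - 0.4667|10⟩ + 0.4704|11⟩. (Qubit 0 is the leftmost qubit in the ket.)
0.6212i|00⟩ - 0.4667|01⟩ - 0.4184|10⟩ + 0.4704|11⟩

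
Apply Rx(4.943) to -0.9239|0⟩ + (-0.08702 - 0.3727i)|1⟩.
(0.4927 + 0.05404i)|0⟩ + (0.0682 + 0.8659i)|1⟩

Rx(4.943) = [[cos(θ/2), −i·sin(θ/2)], [−i·sin(θ/2), cos(θ/2)]]; θ = 4.943, cos(θ/2) ≈ -0.783764, sin(θ/2) ≈ 0.621059.
With a = amp(|0⟩) = -0.9239 and b = amp(|1⟩) = (-0.08702 - 0.3727i):
new amp(|0⟩) = (-0.783764)·a + (-0.621059i)·b = (0.4927 + 0.05404i)
new amp(|1⟩) = (-0.621059i)·a + (-0.783764)·b = (0.0682 + 0.8659i)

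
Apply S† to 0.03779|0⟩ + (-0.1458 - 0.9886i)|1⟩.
0.03779|0⟩ + (-0.9886 + 0.1458i)|1⟩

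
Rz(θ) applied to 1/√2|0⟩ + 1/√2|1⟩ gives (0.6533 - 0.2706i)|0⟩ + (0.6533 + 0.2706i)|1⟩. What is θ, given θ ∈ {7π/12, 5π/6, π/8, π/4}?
π/4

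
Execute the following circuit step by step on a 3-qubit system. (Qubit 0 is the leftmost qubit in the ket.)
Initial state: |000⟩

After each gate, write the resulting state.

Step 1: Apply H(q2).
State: 1/√2|000⟩ + 1/√2|001⟩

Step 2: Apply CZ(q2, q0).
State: 1/√2|000⟩ + 1/√2|001⟩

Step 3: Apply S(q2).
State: 1/√2|000⟩ + (1/√2)i|001⟩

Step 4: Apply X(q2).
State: (1/√2)i|000⟩ + 1/√2|001⟩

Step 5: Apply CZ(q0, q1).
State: (1/√2)i|000⟩ + 1/√2|001⟩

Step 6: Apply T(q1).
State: (1/√2)i|000⟩ + 1/√2|001⟩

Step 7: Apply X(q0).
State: (1/√2)i|100⟩ + 1/√2|101⟩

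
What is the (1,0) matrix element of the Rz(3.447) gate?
0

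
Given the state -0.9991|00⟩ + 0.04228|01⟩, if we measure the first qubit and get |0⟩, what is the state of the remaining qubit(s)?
-0.9991|0⟩ + 0.04228|1⟩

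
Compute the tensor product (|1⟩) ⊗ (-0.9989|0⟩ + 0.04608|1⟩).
-0.9989|10⟩ + 0.04608|11⟩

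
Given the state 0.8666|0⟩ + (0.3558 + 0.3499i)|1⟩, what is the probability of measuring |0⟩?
0.751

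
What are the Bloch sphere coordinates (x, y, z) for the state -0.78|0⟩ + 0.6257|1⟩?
(-0.9761, 0, 0.2169)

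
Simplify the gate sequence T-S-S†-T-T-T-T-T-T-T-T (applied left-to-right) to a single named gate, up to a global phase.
T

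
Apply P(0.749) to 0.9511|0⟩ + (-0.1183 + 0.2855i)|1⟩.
0.9511|0⟩ + (-0.281 + 0.1285i)|1⟩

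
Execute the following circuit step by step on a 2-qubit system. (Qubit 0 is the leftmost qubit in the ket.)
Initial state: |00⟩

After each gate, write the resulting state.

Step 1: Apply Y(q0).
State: i|10⟩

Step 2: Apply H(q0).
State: (1/√2)i|00⟩ - (1/√2)i|10⟩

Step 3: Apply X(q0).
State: -(1/√2)i|00⟩ + (1/√2)i|10⟩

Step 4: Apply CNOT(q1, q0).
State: -(1/√2)i|00⟩ + (1/√2)i|10⟩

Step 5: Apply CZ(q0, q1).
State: -(1/√2)i|00⟩ + (1/√2)i|10⟩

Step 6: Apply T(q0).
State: -(1/√2)i|00⟩ + (-1/2 + (1/2)i)|10⟩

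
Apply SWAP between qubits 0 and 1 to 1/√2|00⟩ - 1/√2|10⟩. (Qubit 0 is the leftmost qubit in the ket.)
1/√2|00⟩ - 1/√2|01⟩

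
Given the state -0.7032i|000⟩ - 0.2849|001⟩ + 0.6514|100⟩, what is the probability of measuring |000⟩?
0.4945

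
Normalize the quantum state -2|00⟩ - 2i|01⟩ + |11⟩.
-0.6667|00⟩ - 0.6667i|01⟩ + 0.3333|11⟩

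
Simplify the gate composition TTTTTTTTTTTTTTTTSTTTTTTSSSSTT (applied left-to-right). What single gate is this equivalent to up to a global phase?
S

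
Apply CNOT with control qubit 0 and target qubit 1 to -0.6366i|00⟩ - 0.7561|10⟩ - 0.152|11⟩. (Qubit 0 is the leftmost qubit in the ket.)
-0.6366i|00⟩ - 0.152|10⟩ - 0.7561|11⟩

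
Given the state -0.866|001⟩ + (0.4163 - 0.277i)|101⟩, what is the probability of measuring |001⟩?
0.75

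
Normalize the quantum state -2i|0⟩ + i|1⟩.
-0.8944i|0⟩ + (1/√5)i|1⟩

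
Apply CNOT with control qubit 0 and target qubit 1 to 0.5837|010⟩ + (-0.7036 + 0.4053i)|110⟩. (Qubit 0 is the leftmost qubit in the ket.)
0.5837|010⟩ + (-0.7036 + 0.4053i)|100⟩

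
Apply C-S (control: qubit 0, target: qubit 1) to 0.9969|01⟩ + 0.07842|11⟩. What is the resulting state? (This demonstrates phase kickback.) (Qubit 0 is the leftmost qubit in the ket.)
0.9969|01⟩ + 0.07842i|11⟩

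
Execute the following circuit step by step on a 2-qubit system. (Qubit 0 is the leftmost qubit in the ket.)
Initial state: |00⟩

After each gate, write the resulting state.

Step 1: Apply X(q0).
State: |10⟩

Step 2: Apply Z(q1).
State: |10⟩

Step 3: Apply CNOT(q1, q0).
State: |10⟩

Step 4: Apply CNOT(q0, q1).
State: |11⟩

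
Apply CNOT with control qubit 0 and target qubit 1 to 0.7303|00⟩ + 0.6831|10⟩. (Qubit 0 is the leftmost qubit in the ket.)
0.7303|00⟩ + 0.6831|11⟩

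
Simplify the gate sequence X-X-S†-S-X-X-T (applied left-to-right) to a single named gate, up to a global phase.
T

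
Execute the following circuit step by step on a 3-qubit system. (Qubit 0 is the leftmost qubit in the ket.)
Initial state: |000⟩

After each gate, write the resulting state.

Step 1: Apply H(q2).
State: 1/√2|000⟩ + 1/√2|001⟩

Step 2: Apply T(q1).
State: 1/√2|000⟩ + 1/√2|001⟩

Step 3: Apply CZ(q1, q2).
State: 1/√2|000⟩ + 1/√2|001⟩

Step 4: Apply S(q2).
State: 1/√2|000⟩ + (1/√2)i|001⟩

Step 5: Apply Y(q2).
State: 1/√2|000⟩ + (1/√2)i|001⟩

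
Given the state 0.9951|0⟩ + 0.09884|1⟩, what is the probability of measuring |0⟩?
0.9902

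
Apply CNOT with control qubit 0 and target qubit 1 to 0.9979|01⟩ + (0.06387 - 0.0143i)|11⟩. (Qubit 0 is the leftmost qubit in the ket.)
0.9979|01⟩ + (0.06387 - 0.0143i)|10⟩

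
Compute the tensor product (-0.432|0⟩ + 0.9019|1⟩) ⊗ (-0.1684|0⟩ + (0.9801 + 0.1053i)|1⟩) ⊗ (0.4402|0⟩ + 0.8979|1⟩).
0.03202|000⟩ + 0.06532|001⟩ + (-0.1864 - 0.02002i)|010⟩ + (-0.3802 - 0.04085i)|011⟩ - 0.06686|100⟩ - 0.1364|101⟩ + (0.3891 + 0.04181i)|110⟩ + (0.7937 + 0.08527i)|111⟩

amp(|b₁b₂…⟩) = product of the factor amplitudes for bits b₁, b₂, …; only kets whose every factor amplitude is nonzero survive.
|000⟩: (-0.432)(-0.1684)(0.4402) = 0.03202
|001⟩: (-0.432)(-0.1684)(0.8979) = 0.06532
|010⟩: (-0.432)(0.9801 + 0.1053i)(0.4402) = (-0.1864 - 0.02002i)
|011⟩: (-0.432)(0.9801 + 0.1053i)(0.8979) = (-0.3802 - 0.04085i)
|100⟩: (0.9019)(-0.1684)(0.4402) = -0.06686
|101⟩: (0.9019)(-0.1684)(0.8979) = -0.1364
|110⟩: (0.9019)(0.9801 + 0.1053i)(0.4402) = (0.3891 + 0.04181i)
|111⟩: (0.9019)(0.9801 + 0.1053i)(0.8979) = (0.7937 + 0.08527i)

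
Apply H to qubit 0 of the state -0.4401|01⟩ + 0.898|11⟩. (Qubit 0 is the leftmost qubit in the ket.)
0.3238|01⟩ - 0.9462|11⟩

H on qubit 0 mixes each pair of kets that differ only in qubit 0: amplitudes (a, b) of (|…0…⟩, |…1…⟩) become ((a + b)/√2, (a − b)/√2). Kets absent from the input have amplitude 0.
(|01⟩, |11⟩): (a, b) = (-0.4401, 0.898) → (0.3238, -0.9462)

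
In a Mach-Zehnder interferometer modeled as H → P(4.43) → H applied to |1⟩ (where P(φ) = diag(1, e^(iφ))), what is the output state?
(0.6393 + 0.4802i)|0⟩ + (0.3607 - 0.4802i)|1⟩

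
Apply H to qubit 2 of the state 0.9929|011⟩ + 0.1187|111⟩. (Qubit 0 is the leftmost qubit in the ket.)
0.7021|010⟩ - 0.7021|011⟩ + 0.08393|110⟩ - 0.08393|111⟩

H on qubit 2 mixes each pair of kets that differ only in qubit 2: amplitudes (a, b) of (|…0…⟩, |…1…⟩) become ((a + b)/√2, (a − b)/√2). Kets absent from the input have amplitude 0.
(|010⟩, |011⟩): (a, b) = (0, 0.9929) → (0.7021, -0.7021)
(|110⟩, |111⟩): (a, b) = (0, 0.1187) → (0.08393, -0.08393)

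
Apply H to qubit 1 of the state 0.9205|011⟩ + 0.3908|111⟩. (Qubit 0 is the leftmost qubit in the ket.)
0.6509|001⟩ - 0.6509|011⟩ + 0.2763|101⟩ - 0.2763|111⟩

H on qubit 1 mixes each pair of kets that differ only in qubit 1: amplitudes (a, b) of (|…0…⟩, |…1…⟩) become ((a + b)/√2, (a − b)/√2). Kets absent from the input have amplitude 0.
(|001⟩, |011⟩): (a, b) = (0, 0.9205) → (0.6509, -0.6509)
(|101⟩, |111⟩): (a, b) = (0, 0.3908) → (0.2763, -0.2763)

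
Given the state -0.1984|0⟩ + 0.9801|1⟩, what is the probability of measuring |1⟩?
0.9606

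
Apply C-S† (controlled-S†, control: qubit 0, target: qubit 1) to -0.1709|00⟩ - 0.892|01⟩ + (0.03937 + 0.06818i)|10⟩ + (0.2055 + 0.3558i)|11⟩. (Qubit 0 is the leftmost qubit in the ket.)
-0.1709|00⟩ - 0.892|01⟩ + (0.03937 + 0.06818i)|10⟩ + (0.3558 - 0.2055i)|11⟩

C-S† leaves the control-|0⟩ kets |00⟩, |01⟩ unchanged and applies S† to qubit 1 on the control-|1⟩ pair (|10⟩, |11⟩).
S† = [[1, 0], [0, -i]].
With a = amp(|10⟩) = (0.03937 + 0.06818i) and b = amp(|11⟩) = (0.2055 + 0.3558i):
new amp(|10⟩) = (1)·a = (0.03937 + 0.06818i)
new amp(|11⟩) = (-i)·b = (0.3558 - 0.2055i)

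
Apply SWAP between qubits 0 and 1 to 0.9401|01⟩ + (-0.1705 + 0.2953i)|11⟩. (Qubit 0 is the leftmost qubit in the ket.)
0.9401|10⟩ + (-0.1705 + 0.2953i)|11⟩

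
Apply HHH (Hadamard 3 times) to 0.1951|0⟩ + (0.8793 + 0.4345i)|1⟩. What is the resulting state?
(0.7597 + 0.3072i)|0⟩ + (-0.4838 - 0.3072i)|1⟩

H² = I, so H^3 = H: a single Hadamard. With (a, b) = (0.1951, (0.8793 + 0.4345i)), H gives ((a + b)/√2, (a − b)/√2) = ((0.7597 + 0.3072i), (-0.4838 - 0.3072i)).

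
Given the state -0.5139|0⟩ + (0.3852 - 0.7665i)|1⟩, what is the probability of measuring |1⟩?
0.7359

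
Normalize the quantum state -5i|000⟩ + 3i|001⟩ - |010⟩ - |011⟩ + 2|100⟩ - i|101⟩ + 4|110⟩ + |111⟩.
-0.6565i|000⟩ + 0.3939i|001⟩ - 0.1313|010⟩ - 0.1313|011⟩ + 0.2626|100⟩ - 0.1313i|101⟩ + 0.5252|110⟩ + 0.1313|111⟩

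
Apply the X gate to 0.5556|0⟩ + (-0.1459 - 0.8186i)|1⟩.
(-0.1459 - 0.8186i)|0⟩ + 0.5556|1⟩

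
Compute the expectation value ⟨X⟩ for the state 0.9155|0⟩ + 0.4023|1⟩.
0.7366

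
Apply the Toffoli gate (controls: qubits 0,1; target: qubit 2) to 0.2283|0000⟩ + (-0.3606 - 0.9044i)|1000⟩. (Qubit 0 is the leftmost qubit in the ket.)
0.2283|0000⟩ + (-0.3606 - 0.9044i)|1000⟩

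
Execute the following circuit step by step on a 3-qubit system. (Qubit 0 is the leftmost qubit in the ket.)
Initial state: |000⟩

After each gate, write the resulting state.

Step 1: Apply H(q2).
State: 1/√2|000⟩ + 1/√2|001⟩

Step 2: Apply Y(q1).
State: (1/√2)i|010⟩ + (1/√2)i|011⟩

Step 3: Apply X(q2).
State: (1/√2)i|010⟩ + (1/√2)i|011⟩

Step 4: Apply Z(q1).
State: -(1/√2)i|010⟩ - (1/√2)i|011⟩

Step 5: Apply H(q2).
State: -i|010⟩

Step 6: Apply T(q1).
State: (1/√2 - (1/√2)i)|010⟩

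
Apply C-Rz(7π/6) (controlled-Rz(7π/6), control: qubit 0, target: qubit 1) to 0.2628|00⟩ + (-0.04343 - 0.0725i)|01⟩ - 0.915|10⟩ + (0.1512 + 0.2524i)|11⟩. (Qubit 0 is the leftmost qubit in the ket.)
0.2628|00⟩ + (-0.04343 - 0.0725i)|01⟩ + (0.2368 + 0.8838i)|10⟩ + (-0.2829 + 0.08072i)|11⟩

C-Rz(7π/6) leaves the control-|0⟩ kets |00⟩, |01⟩ unchanged and applies Rz(7π/6) to qubit 1 on the control-|1⟩ pair (|10⟩, |11⟩).
Rz(7π/6) = [[e^(−iθ/2), 0], [0, e^(iθ/2)]] with e^(±iθ/2) = cos(θ/2) ± i·sin(θ/2); θ = 7π/6, cos(θ/2) ≈ -0.258819, sin(θ/2) ≈ 0.965926.
With a = amp(|10⟩) = -0.915 and b = amp(|11⟩) = (0.1512 + 0.2524i):
new amp(|10⟩) = (-0.258819 - 0.965926i)·a = (0.2368 + 0.8838i)
new amp(|11⟩) = (-0.258819 + 0.965926i)·b = (-0.2829 + 0.08072i)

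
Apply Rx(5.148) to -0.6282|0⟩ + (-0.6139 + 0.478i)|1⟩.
(0.7867 + 0.33i)|0⟩ + (0.5176 - 0.06533i)|1⟩

Rx(5.148) = [[cos(θ/2), −i·sin(θ/2)], [−i·sin(θ/2), cos(θ/2)]]; θ = 5.148, cos(θ/2) ≈ -0.843198, sin(θ/2) ≈ 0.537604.
With a = amp(|0⟩) = -0.6282 and b = amp(|1⟩) = (-0.6139 + 0.478i):
new amp(|0⟩) = (-0.843198)·a + (-0.537604i)·b = (0.7867 + 0.33i)
new amp(|1⟩) = (-0.537604i)·a + (-0.843198)·b = (0.5176 - 0.06533i)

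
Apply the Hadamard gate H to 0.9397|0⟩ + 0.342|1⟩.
0.9063|0⟩ + 0.4226|1⟩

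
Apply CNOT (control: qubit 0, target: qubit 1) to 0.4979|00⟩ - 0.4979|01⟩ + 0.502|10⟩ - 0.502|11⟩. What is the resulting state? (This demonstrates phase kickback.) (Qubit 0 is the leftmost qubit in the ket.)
0.4979|00⟩ - 0.4979|01⟩ - 0.502|10⟩ + 0.502|11⟩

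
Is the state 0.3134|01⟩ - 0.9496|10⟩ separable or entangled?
Entangled

Writing the state as a|00⟩ + b|01⟩ + c|10⟩ + d|11⟩, it is a product state iff ad − bc = 0.
Here (a, b, c, d) = (0, 0.3134, -0.9496, 0): ad − bc = (0)(0) − (0.3134)(-0.9496) = 0.2976 ≠ 0, so the state is entangled.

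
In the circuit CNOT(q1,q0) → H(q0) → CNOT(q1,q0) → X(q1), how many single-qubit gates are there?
2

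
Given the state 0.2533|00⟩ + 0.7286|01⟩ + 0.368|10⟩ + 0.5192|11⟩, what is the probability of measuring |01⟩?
0.5309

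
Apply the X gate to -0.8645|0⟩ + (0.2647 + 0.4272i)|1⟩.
(0.2647 + 0.4272i)|0⟩ - 0.8645|1⟩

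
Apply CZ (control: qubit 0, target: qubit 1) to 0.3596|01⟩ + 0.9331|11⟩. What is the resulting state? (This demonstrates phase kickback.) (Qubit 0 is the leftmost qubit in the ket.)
0.3596|01⟩ - 0.9331|11⟩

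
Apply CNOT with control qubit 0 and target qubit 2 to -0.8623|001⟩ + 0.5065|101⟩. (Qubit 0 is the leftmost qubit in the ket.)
-0.8623|001⟩ + 0.5065|100⟩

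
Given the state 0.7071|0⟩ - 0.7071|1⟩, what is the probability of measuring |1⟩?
0.5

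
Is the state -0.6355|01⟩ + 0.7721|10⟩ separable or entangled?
Entangled

Writing the state as a|00⟩ + b|01⟩ + c|10⟩ + d|11⟩, it is a product state iff ad − bc = 0.
Here (a, b, c, d) = (0, -0.6355, 0.7721, 0): ad − bc = (0)(0) − (-0.6355)(0.7721) = 0.4907 ≠ 0, so the state is entangled.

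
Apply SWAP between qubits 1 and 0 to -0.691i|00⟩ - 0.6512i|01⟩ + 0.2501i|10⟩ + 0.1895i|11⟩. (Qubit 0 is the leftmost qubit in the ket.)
-0.691i|00⟩ + 0.2501i|01⟩ - 0.6512i|10⟩ + 0.1895i|11⟩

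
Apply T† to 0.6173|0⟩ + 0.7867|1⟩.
0.6173|0⟩ + (0.5563 - 0.5563i)|1⟩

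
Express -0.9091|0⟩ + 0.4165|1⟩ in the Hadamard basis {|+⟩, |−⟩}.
-0.3483|+⟩ - 0.9373|−⟩

With |ψ⟩ = α|0⟩ + β|1⟩, the Hadamard-basis coefficients are ⟨+|ψ⟩ = (α + β)/√2 and ⟨−|ψ⟩ = (α − β)/√2.
Here α = -0.9091, β = 0.4165: (α + β)/√2 = -0.3483, (α − β)/√2 = -0.9373.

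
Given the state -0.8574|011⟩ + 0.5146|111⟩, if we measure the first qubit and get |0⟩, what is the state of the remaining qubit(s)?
-|11⟩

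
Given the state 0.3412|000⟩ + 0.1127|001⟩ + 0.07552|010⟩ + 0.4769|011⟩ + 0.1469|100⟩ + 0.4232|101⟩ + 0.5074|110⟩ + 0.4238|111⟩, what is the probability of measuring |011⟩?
0.2274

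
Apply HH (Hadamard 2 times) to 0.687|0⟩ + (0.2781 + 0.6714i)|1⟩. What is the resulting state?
0.687|0⟩ + (0.2781 + 0.6714i)|1⟩

H² = I, so an even number of Hadamards cancels: H^2 = I and the state is unchanged.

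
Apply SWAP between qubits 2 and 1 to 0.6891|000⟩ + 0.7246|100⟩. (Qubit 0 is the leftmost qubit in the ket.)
0.6891|000⟩ + 0.7246|100⟩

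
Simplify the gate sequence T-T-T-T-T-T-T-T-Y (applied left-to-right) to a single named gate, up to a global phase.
Y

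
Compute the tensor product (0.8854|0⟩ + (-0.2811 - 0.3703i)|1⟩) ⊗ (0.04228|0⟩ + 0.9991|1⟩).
0.03743|00⟩ + 0.8846|01⟩ + (-0.01188 - 0.01566i)|10⟩ + (-0.2808 - 0.37i)|11⟩

amp(|b₁b₂…⟩) = product of the factor amplitudes for bits b₁, b₂, …; only kets whose every factor amplitude is nonzero survive.
|00⟩: (0.8854)(0.04228) = 0.03743
|01⟩: (0.8854)(0.9991) = 0.8846
|10⟩: (-0.2811 - 0.3703i)(0.04228) = (-0.01188 - 0.01566i)
|11⟩: (-0.2811 - 0.3703i)(0.9991) = (-0.2808 - 0.37i)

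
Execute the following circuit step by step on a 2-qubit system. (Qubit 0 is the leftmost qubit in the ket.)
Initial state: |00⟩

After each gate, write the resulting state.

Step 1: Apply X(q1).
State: |01⟩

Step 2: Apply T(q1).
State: (1/√2 + (1/√2)i)|01⟩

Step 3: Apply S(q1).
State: (-1/√2 + (1/√2)i)|01⟩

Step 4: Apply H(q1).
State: (-1/2 + (1/2)i)|00⟩ + (1/2 - (1/2)i)|01⟩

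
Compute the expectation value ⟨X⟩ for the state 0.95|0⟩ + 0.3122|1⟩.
0.5932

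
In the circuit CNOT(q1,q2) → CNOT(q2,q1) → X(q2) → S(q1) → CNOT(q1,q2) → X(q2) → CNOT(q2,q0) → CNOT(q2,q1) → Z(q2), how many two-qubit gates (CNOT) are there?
5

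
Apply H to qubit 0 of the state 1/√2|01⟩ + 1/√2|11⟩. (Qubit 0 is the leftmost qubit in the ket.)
|01⟩

H on qubit 0 mixes each pair of kets that differ only in qubit 0: amplitudes (a, b) of (|…0…⟩, |…1…⟩) become ((a + b)/√2, (a − b)/√2). Kets absent from the input have amplitude 0.
(|01⟩, |11⟩): (a, b) = (1/√2, 1/√2) → (1, 0)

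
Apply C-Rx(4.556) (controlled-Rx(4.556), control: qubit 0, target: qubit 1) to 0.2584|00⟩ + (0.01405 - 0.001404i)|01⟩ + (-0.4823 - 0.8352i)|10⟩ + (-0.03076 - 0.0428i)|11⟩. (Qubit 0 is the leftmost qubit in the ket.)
0.2584|00⟩ + (0.01405 - 0.001404i)|01⟩ + (0.2808 + 0.566i)|10⟩ + (-0.6149 + 0.3944i)|11⟩

C-Rx(4.556) leaves the control-|0⟩ kets |00⟩, |01⟩ unchanged and applies Rx(4.556) to qubit 1 on the control-|1⟩ pair (|10⟩, |11⟩).
Rx(4.556) = [[cos(θ/2), −i·sin(θ/2)], [−i·sin(θ/2), cos(θ/2)]]; θ = 4.556, cos(θ/2) ≈ -0.649711, sin(θ/2) ≈ 0.760182.
With a = amp(|10⟩) = (-0.4823 - 0.8352i) and b = amp(|11⟩) = (-0.03076 - 0.0428i):
new amp(|10⟩) = (-0.649711)·a + (-0.760182i)·b = (0.2808 + 0.566i)
new amp(|11⟩) = (-0.760182i)·a + (-0.649711)·b = (-0.6149 + 0.3944i)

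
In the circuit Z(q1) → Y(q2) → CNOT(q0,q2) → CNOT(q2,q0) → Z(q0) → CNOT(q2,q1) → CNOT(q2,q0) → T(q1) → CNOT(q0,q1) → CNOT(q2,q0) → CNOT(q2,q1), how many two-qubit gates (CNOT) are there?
7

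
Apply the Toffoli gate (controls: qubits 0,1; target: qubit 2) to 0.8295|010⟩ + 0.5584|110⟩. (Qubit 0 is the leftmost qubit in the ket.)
0.8295|010⟩ + 0.5584|111⟩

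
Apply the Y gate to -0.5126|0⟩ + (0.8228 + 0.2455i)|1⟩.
(0.2455 - 0.8228i)|0⟩ - 0.5126i|1⟩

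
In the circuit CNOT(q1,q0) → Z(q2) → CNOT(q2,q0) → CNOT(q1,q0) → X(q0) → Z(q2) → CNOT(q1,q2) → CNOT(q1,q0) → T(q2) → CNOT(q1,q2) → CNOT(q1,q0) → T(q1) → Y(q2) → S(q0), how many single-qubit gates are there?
7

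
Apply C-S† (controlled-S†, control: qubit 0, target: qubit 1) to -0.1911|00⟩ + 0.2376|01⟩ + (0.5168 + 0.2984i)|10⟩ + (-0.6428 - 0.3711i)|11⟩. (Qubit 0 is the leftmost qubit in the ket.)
-0.1911|00⟩ + 0.2376|01⟩ + (0.5168 + 0.2984i)|10⟩ + (-0.3711 + 0.6428i)|11⟩

C-S† leaves the control-|0⟩ kets |00⟩, |01⟩ unchanged and applies S† to qubit 1 on the control-|1⟩ pair (|10⟩, |11⟩).
S† = [[1, 0], [0, -i]].
With a = amp(|10⟩) = (0.5168 + 0.2984i) and b = amp(|11⟩) = (-0.6428 - 0.3711i):
new amp(|10⟩) = (1)·a = (0.5168 + 0.2984i)
new amp(|11⟩) = (-i)·b = (-0.3711 + 0.6428i)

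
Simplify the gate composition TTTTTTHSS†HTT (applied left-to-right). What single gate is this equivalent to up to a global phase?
I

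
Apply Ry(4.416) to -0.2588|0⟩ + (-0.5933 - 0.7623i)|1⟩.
(0.6308 + 0.6127i)|0⟩ + (0.145 + 0.4535i)|1⟩

Ry(4.416) = [[cos(θ/2), −sin(θ/2)], [sin(θ/2), cos(θ/2)]]; θ = 4.416, cos(θ/2) ≈ -0.59495, sin(θ/2) ≈ 0.803763.
With a = amp(|0⟩) = -0.2588 and b = amp(|1⟩) = (-0.5933 - 0.7623i):
new amp(|0⟩) = (-0.59495)·a + (-0.803763)·b = (0.6308 + 0.6127i)
new amp(|1⟩) = (0.803763)·a + (-0.59495)·b = (0.145 + 0.4535i)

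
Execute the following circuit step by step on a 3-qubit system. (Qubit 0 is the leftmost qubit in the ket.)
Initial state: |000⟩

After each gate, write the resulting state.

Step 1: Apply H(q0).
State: 1/√2|000⟩ + 1/√2|100⟩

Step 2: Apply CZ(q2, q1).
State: 1/√2|000⟩ + 1/√2|100⟩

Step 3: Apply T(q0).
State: 1/√2|000⟩ + (1/2 + (1/2)i)|100⟩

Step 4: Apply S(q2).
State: 1/√2|000⟩ + (1/2 + (1/2)i)|100⟩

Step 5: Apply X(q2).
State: 1/√2|001⟩ + (1/2 + (1/2)i)|101⟩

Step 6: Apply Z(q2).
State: -1/√2|001⟩ + (-1/2 - (1/2)i)|101⟩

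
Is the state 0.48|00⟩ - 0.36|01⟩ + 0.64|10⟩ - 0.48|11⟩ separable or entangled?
Separable

Writing the state as a|00⟩ + b|01⟩ + c|10⟩ + d|11⟩, it is a product state iff ad − bc = 0.
Here (a, b, c, d) = (0.48, -0.36, 0.64, -0.48): ad − bc = (0.48)(-0.48) − (-0.36)(0.64) = 0, so the state is separable.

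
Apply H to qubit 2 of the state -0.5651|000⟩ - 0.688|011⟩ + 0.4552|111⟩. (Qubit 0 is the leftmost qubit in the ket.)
-0.3996|000⟩ - 0.3996|001⟩ - 0.4865|010⟩ + 0.4865|011⟩ + 0.3219|110⟩ - 0.3219|111⟩

H on qubit 2 mixes each pair of kets that differ only in qubit 2: amplitudes (a, b) of (|…0…⟩, |…1…⟩) become ((a + b)/√2, (a − b)/√2). Kets absent from the input have amplitude 0.
(|000⟩, |001⟩): (a, b) = (-0.5651, 0) → (-0.3996, -0.3996)
(|010⟩, |011⟩): (a, b) = (0, -0.688) → (-0.4865, 0.4865)
(|110⟩, |111⟩): (a, b) = (0, 0.4552) → (0.3219, -0.3219)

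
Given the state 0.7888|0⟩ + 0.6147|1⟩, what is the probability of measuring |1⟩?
0.3779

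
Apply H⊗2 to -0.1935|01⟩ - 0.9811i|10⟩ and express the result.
(-0.09675 - 0.4906i)|00⟩ + (0.09675 - 0.4906i)|01⟩ + (-0.09675 + 0.4906i)|10⟩ + (0.09675 + 0.4906i)|11⟩

H⊗2 gives amp(|y⟩) = (1/2) Σ_x (−1)^(x·y) amp(|x⟩), where x·y is the number of positions in which both x and y have a 1.
|00⟩: (-0.1935 - 0.9811i)/2 = (-0.09675 - 0.4906i)
|01⟩: (0.1935 - 0.9811i)/2 = (0.09675 - 0.4906i)
|10⟩: (-0.1935 + 0.9811i)/2 = (-0.09675 + 0.4906i)
|11⟩: (0.1935 + 0.9811i)/2 = (0.09675 + 0.4906i)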